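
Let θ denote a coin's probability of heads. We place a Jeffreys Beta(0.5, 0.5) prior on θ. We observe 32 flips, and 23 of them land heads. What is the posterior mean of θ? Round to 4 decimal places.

Posterior mean ≈ 0.7121

Observing 23 successes and 9 failures updates Beta(0.5, 0.5) by adding the success and failure counts to the two shape parameters: α = 0.5+23 = 23.5, β = 0.5+9 = 9.5.
Posterior mean = α/(α+β) = 23.5/33 = 0.7121.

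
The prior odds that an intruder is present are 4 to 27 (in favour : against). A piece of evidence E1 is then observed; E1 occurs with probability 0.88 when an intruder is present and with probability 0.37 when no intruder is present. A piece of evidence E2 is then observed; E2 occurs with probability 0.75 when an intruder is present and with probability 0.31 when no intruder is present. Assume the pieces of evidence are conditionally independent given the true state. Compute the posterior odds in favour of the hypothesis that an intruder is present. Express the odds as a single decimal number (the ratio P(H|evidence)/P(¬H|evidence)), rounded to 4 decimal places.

Prior odds = 4/27 = 0.14815. In log-odds, ln(0.14815) = -1.9095.
Add log likelihood ratios: ln(2.3784) + ln(2.4194) = 1.7499.
Posterior log-odds = -0.15962, so posterior odds = exp(-0.15962) = 0.85247.

Posterior odds ≈ 0.8525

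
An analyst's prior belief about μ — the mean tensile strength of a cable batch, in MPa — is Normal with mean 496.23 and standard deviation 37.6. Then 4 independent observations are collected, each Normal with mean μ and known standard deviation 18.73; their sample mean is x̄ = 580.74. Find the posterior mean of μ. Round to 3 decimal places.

Posterior mean ≈ 575.804

With known σ, the Normal prior is conjugate. Weight on the data is w = (n/σ²)/(n/σ² + 1/τ₀²) = 0.0114021/(0.0114021+0.00070733) = 0.94159.
Posterior mean = w·x̄ + (1−w)·μ₀ = 0.94159·580.74 + 0.058412·496.23 = 575.804.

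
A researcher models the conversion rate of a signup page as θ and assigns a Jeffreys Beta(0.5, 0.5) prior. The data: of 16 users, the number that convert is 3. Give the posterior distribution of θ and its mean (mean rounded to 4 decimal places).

Posterior: Beta(3.5, 13.5); mean ≈ 0.2059

The binomial likelihood is conjugate to the Beta prior: with 3 successes and 13 failures, the posterior is Beta(0.5+3, 0.5+13) = Beta(3.5, 13.5).
E[θ | data] = 3.5/(3.5+13.5) = 0.2059.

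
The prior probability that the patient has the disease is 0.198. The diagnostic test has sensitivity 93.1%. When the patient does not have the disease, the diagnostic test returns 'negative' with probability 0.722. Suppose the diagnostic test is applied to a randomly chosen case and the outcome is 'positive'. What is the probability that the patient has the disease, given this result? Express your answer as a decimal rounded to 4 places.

P(H | E) ≈ 0.4526

Let H be the event that the patient has the disease. P(H) = 0.198, so P(¬H) = 0.802. With E the 'positive' result, P(E|H) = 0.931 and P(E|¬H) = 0.278.
P(E) = 0.931·0.198 + 0.278·0.802 = 0.18434 + 0.22296 = 0.40729.
By Bayes' theorem, P(H|E) = 0.18434 / 0.40729 = 0.4526.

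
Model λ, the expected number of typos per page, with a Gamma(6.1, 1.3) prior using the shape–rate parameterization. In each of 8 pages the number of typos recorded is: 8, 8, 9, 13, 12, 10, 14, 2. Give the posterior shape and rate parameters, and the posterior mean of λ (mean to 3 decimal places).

Posterior: Gamma(shape=82.1, rate=9.3); mean ≈ 8.828

The Poisson likelihood adds the total count to the shape and the number of exposure periods to the rate. Here ∑xᵢ = 76 and n = 8, so shape 6.1→82.1 and rate 1.3→9.3.
Posterior mean = shape/rate = 82.1/9.3 = 8.828.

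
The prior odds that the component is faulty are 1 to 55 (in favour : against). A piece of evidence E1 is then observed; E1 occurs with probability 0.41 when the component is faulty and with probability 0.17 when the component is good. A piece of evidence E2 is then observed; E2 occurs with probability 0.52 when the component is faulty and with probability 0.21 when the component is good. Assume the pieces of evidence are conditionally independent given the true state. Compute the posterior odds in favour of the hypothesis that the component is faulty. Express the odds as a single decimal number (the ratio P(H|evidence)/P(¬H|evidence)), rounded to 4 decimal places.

Posterior odds ≈ 0.1086

Prior odds = 1/55 = 0.018182.
Likelihood ratio for E1 = 0.41/0.17 = 2.4118.
Likelihood ratio for E2 = 0.52/0.21 = 2.4762.
Posterior odds = prior odds × LR₁ × LR₂ = 0.10858.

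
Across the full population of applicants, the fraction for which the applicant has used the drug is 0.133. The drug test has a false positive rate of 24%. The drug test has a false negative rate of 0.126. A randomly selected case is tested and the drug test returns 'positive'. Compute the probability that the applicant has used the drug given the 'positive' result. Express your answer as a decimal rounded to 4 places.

P(H | E) ≈ 0.3584

Write H for 'the applicant has used the drug'. Prior odds H:¬H = 0.133/0.867 = 0.15340. For the 'positive' outcome, the likelihood ratio is 0.874/0.24 = 3.6417.
Posterior odds = 0.15340 × 3.6417 = 0.55864, so P(H|E) = 0.55864/(1+0.55864) = 0.3584.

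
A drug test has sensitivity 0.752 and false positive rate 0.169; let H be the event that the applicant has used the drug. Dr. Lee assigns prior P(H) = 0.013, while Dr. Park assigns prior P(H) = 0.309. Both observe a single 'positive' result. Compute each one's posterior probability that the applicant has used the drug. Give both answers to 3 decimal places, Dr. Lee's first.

The likelihood ratio for a 'positive' result is 0.752/0.169 = 4.4497.
Dr. Lee: prior odds 0.013/0.987 = 0.013171; posterior odds 0.058608; posterior probability 0.055.
Dr. Park: prior odds 0.309/0.691 = 0.44718; posterior odds 1.9898; posterior probability 0.666.

Dr. Lee: 0.055; Dr. Park: 0.666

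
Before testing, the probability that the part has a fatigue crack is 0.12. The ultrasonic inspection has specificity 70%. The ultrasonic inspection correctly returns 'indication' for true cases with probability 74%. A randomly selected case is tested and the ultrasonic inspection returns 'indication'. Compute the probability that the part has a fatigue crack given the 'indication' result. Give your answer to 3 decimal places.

P(H | E) ≈ 0.252

Write H for 'the part has a fatigue crack'. Prior odds H:¬H = 0.12/0.88 = 0.13636. For the 'indication' outcome, the likelihood ratio is 0.74/0.3 = 2.4667.
Posterior odds = 0.13636 × 2.4667 = 0.33636, so P(H|E) = 0.33636/(1+0.33636) = 0.252.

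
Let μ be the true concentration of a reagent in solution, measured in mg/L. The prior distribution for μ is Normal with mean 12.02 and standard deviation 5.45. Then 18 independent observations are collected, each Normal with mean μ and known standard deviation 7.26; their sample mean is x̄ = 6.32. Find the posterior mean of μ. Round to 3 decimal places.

With known σ, the Normal prior is conjugate. Weight on the data is w = (n/σ²)/(n/σ² + 1/τ₀²) = 0.341507/(0.341507+0.0336672) = 0.91026.
Posterior mean = w·x̄ + (1−w)·μ₀ = 0.91026·6.32 + 0.089738·12.02 = 6.832.

Posterior mean ≈ 6.832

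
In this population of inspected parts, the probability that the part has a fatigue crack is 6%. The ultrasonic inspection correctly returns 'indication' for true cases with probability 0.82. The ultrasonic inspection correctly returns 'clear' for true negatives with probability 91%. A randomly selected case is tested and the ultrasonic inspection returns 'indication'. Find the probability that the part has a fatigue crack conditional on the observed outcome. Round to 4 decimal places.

P(H | E) ≈ 0.3677

Write H for 'the part has a fatigue crack'. Prior odds H:¬H = 0.06/0.94 = 0.063830. For the 'indication' outcome, the likelihood ratio is 0.82/0.09 = 9.1111.
Posterior odds = 0.063830 × 9.1111 = 0.58156, so P(H|E) = 0.58156/(1+0.58156) = 0.3677.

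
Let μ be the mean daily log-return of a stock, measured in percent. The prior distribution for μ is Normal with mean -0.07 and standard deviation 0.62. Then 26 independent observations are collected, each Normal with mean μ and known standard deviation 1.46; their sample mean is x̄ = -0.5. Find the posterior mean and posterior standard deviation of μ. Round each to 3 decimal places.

Posterior mean ≈ -0.424; posterior SD ≈ 0.260

With known σ, the Normal prior is conjugate. Weight on the data is w = (n/σ²)/(n/σ² + 1/τ₀²) = 12.1974/(12.1974+2.60146) = 0.82421.
Posterior mean = w·x̄ + (1−w)·μ₀ = 0.82421·-0.5 + 0.17579·-0.07 = -0.424. Posterior variance = 1/(12.1974+2.60146) = 0.0675727, so SD = 0.260.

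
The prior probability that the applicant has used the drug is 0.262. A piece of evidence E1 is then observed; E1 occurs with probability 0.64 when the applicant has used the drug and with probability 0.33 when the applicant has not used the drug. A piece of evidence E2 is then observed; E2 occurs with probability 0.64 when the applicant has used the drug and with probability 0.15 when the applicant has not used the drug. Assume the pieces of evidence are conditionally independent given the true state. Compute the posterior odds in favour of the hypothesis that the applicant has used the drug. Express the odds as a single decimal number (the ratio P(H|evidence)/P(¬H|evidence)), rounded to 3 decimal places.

Prior odds = 0.262/(1−0.262) = 0.35501.
Likelihood ratio for E1 = 0.64/0.33 = 1.9394.
Likelihood ratio for E2 = 0.64/0.15 = 4.2667.
Posterior odds = prior odds × LR₁ × LR₂ = 2.9376.

Posterior odds ≈ 2.938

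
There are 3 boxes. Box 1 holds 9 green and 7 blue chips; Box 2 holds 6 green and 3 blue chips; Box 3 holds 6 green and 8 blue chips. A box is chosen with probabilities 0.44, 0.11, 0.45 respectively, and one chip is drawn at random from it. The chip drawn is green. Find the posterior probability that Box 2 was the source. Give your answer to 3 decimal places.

P(green|Box 1) = 0.5625; P(green|Box 2) = 0.6667; P(green|Box 3) = 0.4286.
Prior × likelihood for each source: 0.44·0.5625=0.2475, 0.11·0.6667=0.07333, 0.45·0.4286=0.1929. Summing gives P(green) = 0.51369.
P(Box 2 | green) = 0.07333 / 0.51369 = 0.143.

Posterior probability ≈ 0.143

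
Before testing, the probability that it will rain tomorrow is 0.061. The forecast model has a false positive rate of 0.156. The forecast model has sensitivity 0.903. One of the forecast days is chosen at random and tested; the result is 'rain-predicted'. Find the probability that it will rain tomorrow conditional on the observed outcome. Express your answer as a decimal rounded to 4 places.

P(H | E) ≈ 0.2733

Let H be the event that it will rain tomorrow. P(H) = 0.061, so P(¬H) = 0.939. With E the 'rain-predicted' result, P(E|H) = 0.903 and P(E|¬H) = 0.156.
P(E) = 0.903·0.061 + 0.156·0.939 = 0.055083 + 0.14648 = 0.20157.
By Bayes' theorem, P(H|E) = 0.055083 / 0.20157 = 0.2733.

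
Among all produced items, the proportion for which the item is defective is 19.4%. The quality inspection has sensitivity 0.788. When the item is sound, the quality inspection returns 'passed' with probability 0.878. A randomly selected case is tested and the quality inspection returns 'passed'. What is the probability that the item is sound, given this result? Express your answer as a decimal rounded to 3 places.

P(¬H | E) ≈ 0.945

Let H be the event that the item is defective. P(H) = 0.194, so P(¬H) = 0.806. With E the 'passed' result, P(E|H) = 0.212 and P(E|¬H) = 0.878.
P(E) = 0.212·0.194 + 0.878·0.806 = 0.041128 + 0.70767 = 0.74880.
By Bayes' theorem, P(H|E) = 0.041128 / 0.74880 = 0.055. Hence P(¬H|E) = 1 − 0.055 = 0.945.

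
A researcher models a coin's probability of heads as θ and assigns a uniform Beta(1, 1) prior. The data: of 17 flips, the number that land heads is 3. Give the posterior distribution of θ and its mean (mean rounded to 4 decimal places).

Observing 3 successes and 14 failures updates Beta(1, 1) by adding the success and failure counts to the two shape parameters: α = 1+3 = 4, β = 1+14 = 15.
E[θ | data] = 4/(4+15) = 0.2105.

Posterior: Beta(4, 15); mean ≈ 0.2105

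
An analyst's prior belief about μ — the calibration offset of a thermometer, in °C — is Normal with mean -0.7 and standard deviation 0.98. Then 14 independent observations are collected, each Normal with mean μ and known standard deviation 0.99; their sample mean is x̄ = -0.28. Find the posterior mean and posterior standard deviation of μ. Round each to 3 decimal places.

Posterior mean ≈ -0.309; posterior SD ≈ 0.255

Prior precision 1/τ₀² = 1/0.98² = 1.04123; data precision n/σ² = 14/0.99² = 14.2843.
Posterior precision = 1.04123 + 14.2843 = 15.3255, giving posterior SD = 1/√15.3255 = 0.255.
Posterior mean = (1.04123·-0.7 + 14.2843·-0.28) / 15.3255 = -0.309.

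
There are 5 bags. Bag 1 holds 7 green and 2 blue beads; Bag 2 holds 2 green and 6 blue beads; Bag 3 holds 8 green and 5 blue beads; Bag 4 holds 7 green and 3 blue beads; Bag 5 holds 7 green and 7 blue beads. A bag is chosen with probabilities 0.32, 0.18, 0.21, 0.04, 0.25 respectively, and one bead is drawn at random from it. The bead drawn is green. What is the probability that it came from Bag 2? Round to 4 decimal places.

P(green|Bag 1) = 0.7778; P(green|Bag 2) = 0.25; P(green|Bag 3) = 0.6154; P(green|Bag 4) = 0.7; P(green|Bag 5) = 0.5.
Prior × likelihood for each source: 0.32·0.7778=0.2489, 0.18·0.25=0.04500, 0.21·0.6154=0.1292, 0.04·0.7=0.02800, 0.25·0.5=0.1250. Summing gives P(green) = 0.57612.
P(Bag 2 | green) = 0.04500 / 0.57612 = 0.0781.

Posterior probability ≈ 0.0781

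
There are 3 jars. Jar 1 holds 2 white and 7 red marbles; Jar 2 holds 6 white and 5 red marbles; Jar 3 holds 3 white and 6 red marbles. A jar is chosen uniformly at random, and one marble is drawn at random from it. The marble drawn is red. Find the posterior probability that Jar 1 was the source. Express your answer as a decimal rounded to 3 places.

Posterior probability ≈ 0.410

Tabulate prior·likelihood by source: [1] prior 0.333333, lik 0.7778, product 0.2593; [2] prior 0.333333, lik 0.4545, product 0.1515; [3] prior 0.333333, lik 0.6667, product 0.2222.
Normalizing constant = 0.63300; the posterior for Jar 1 is its product over the sum, 0.2593/0.63300 = 0.410.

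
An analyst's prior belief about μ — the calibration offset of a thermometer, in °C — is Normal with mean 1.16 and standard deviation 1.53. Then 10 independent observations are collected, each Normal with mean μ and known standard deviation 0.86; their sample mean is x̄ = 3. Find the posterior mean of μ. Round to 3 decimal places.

Posterior mean ≈ 2.944

Prior precision 1/τ₀² = 1/1.53² = 0.427186; data precision n/σ² = 10/0.86² = 13.5208.
Posterior precision = 0.427186 + 13.5208 = 13.9480.
Posterior mean = (0.427186·1.16 + 13.5208·3) / 13.9480 = 2.944.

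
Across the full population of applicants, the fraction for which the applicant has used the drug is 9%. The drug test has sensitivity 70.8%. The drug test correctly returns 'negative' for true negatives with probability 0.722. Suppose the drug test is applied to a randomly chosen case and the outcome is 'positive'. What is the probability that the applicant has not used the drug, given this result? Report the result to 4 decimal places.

P(¬H | E) ≈ 0.7988

Write H for 'the applicant has used the drug'. Prior odds H:¬H = 0.09/0.91 = 0.098901. For the 'positive' outcome, the likelihood ratio is 0.708/0.278 = 2.5468.
Posterior odds = 0.098901 × 2.5468 = 0.25188, so P(H|E) = 0.25188/(1+0.25188) = 0.2012. Then P(¬H|E) = 1 − 0.2012 = 0.7988.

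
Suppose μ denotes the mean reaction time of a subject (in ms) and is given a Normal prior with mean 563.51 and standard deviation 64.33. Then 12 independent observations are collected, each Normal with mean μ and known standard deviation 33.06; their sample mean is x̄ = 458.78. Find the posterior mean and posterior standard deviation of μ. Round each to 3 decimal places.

With known σ, the Normal prior is conjugate. Weight on the data is w = (n/σ²)/(n/σ² + 1/τ₀²) = 0.0109793/(0.0109793+0.00024164) = 0.97847.
Posterior mean = w·x̄ + (1−w)·μ₀ = 0.97847·458.78 + 0.021535·563.51 = 461.035. Posterior variance = 1/(0.0109793+0.00024164) = 89.1189, so SD = 9.440.

Posterior mean ≈ 461.035; posterior SD ≈ 9.440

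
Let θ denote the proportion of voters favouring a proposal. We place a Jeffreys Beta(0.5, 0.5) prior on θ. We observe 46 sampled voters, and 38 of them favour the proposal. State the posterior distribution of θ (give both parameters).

Posterior: Beta(38.5, 8.5)

Observing 38 successes and 8 failures updates Beta(0.5, 0.5) by adding the success and failure counts to the two shape parameters: α = 0.5+38 = 38.5, β = 0.5+8 = 8.5.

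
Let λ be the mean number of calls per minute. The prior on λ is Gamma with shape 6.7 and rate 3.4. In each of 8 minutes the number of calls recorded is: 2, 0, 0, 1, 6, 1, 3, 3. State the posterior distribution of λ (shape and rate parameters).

The Poisson likelihood adds the total count to the shape and the number of exposure periods to the rate. Here ∑xᵢ = 16 and n = 8, so shape 6.7→22.7 and rate 3.4→11.4.

Posterior: Gamma(shape=22.7, rate=11.4)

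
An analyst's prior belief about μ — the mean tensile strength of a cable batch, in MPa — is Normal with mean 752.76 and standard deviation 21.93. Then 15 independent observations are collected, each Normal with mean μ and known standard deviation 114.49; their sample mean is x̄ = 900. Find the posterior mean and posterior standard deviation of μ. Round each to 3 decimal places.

Posterior mean ≈ 805.027; posterior SD ≈ 17.613

Prior precision 1/τ₀² = 1/21.93² = 0.00207933; data precision n/σ² = 15/114.49² = 0.00114434.
Posterior precision = 0.00207933 + 0.00114434 = 0.00322367, giving posterior SD = 1/√0.00322367 = 17.613.
Posterior mean = (0.00207933·752.76 + 0.00114434·900) / 0.00322367 = 805.027.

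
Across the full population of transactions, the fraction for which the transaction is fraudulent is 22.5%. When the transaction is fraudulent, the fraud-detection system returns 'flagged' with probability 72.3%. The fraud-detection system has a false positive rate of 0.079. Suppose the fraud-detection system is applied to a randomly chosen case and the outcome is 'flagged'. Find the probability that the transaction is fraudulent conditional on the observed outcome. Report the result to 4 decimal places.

Write H for 'the transaction is fraudulent'. Prior odds H:¬H = 0.225/0.775 = 0.29032. For the 'flagged' outcome, the likelihood ratio is 0.723/0.079 = 9.1519.
Posterior odds = 0.29032 × 9.1519 = 2.6570, so P(H|E) = 2.6570/(1+2.6570) = 0.7266.

P(H | E) ≈ 0.7266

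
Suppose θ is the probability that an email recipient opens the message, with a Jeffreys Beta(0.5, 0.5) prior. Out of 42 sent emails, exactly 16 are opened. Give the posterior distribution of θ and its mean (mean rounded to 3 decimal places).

Observing 16 successes and 26 failures updates Beta(0.5, 0.5) by adding the success and failure counts to the two shape parameters: α = 0.5+16 = 16.5, β = 0.5+26 = 26.5.
Posterior mean = α/(α+β) = 16.5/43 = 0.384.

Posterior: Beta(16.5, 26.5); mean ≈ 0.384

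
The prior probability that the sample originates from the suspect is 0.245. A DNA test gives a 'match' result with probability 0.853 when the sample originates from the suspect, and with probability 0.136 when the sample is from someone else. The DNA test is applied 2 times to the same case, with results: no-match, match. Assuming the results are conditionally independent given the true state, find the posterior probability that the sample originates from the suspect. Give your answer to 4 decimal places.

Posterior P(H) ≈ 0.2572

Let H be the event that the sample originates from the suspect; start with P(H) = 0.245. P('match'|H) = 0.853, P('match'|¬H) = 0.136.
Update on result 1 ('no-match'): P(H) ← 0.147·0.2450 / (0.147·0.2450 + 0.864·0.7550) = 0.036015/0.68834 = 0.0523.
Update on result 2 ('match'): P(H) ← 0.853·0.0523 / (0.853·0.0523 + 0.136·0.9477) = 0.044631/0.17351 = 0.2572.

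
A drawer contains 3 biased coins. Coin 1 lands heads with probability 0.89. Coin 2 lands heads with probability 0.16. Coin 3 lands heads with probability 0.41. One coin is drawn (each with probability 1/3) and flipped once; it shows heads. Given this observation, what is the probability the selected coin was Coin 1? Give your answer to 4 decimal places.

Posterior probability ≈ 0.6096

Tabulate prior·likelihood by source: [1] prior 0.333333, lik 0.89, product 0.2967; [2] prior 0.333333, lik 0.16, product 0.05333; [3] prior 0.333333, lik 0.41, product 0.1367.
Normalizing constant = 0.48667; the posterior for Coin 1 is its product over the sum, 0.2967/0.48667 = 0.6096.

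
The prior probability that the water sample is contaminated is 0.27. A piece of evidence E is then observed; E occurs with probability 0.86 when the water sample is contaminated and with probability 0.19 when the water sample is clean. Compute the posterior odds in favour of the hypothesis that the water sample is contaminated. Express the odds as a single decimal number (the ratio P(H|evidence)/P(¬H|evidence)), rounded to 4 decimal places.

Prior odds = 0.27/(1−0.27) = 0.36986.
Likelihood ratio for E = 0.86/0.19 = 4.5263.
Posterior odds = prior odds × LR = 1.6741.

Posterior odds ≈ 1.6741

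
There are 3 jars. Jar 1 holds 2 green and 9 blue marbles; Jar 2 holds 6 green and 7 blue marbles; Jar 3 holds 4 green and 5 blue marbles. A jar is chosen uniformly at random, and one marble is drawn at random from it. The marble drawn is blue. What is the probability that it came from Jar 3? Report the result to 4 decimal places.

Tabulate prior·likelihood by source: [1] prior 0.333333, lik 0.8182, product 0.2727; [2] prior 0.333333, lik 0.5385, product 0.1795; [3] prior 0.333333, lik 0.5556, product 0.1852.
Normalizing constant = 0.63740; the posterior for Jar 3 is its product over the sum, 0.1852/0.63740 = 0.2905.

Posterior probability ≈ 0.2905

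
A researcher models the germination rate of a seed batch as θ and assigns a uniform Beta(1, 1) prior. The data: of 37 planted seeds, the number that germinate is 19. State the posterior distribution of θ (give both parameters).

Observing 19 successes and 18 failures updates Beta(1, 1) by adding the success and failure counts to the two shape parameters: α = 1+19 = 20, β = 1+18 = 19.

Posterior: Beta(20, 19)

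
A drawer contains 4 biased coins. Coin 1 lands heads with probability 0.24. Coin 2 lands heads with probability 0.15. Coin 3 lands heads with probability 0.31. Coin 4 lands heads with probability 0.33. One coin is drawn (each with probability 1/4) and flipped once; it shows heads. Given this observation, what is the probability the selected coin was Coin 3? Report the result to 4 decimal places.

Tabulate prior·likelihood by source: [1] prior 0.25, lik 0.24, product 0.06000; [2] prior 0.25, lik 0.15, product 0.03750; [3] prior 0.25, lik 0.31, product 0.07750; [4] prior 0.25, lik 0.33, product 0.08250.
Normalizing constant = 0.25750; the posterior for Coin 3 is its product over the sum, 0.07750/0.25750 = 0.3010.

Posterior probability ≈ 0.3010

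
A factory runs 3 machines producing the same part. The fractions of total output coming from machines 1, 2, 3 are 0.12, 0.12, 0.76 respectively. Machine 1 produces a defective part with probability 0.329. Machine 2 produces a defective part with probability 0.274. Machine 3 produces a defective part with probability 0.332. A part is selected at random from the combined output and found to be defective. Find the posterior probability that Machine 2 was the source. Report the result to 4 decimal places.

Posterior probability ≈ 0.1013

P(defective|M1) = 0.329; P(defective|M2) = 0.274; P(defective|M3) = 0.332.
Prior × likelihood for each source: 0.12·0.329=0.03948, 0.12·0.274=0.03288, 0.76·0.332=0.2523. Summing gives P(defective) = 0.32468.
P(Machine 2 | defective) = 0.03288 / 0.32468 = 0.1013.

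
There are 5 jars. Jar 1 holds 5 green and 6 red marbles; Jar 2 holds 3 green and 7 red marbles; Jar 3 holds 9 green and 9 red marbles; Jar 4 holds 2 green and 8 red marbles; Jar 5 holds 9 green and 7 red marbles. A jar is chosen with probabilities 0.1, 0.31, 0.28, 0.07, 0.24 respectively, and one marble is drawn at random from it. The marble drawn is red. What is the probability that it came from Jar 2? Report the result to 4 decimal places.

Posterior probability ≈ 0.3790

P(red|Jar 1) = 0.5455; P(red|Jar 2) = 0.7; P(red|Jar 3) = 0.5; P(red|Jar 4) = 0.8; P(red|Jar 5) = 0.4375.
Prior × likelihood for each source: 0.1·0.5455=0.05455, 0.31·0.7=0.2170, 0.28·0.5=0.1400, 0.07·0.8=0.05600, 0.24·0.4375=0.1050. Summing gives P(red) = 0.57255.
P(Jar 2 | red) = 0.2170 / 0.57255 = 0.3790.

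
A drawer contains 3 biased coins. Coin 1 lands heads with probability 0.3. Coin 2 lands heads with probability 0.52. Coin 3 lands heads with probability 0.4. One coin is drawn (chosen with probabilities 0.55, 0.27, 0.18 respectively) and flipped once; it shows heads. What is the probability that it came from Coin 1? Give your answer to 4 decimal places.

Posterior probability ≈ 0.4372

Tabulate prior·likelihood by source: [1] prior 0.55, lik 0.3, product 0.1650; [2] prior 0.27, lik 0.52, product 0.1404; [3] prior 0.18, lik 0.4, product 0.07200.
Normalizing constant = 0.37740; the posterior for Coin 1 is its product over the sum, 0.1650/0.37740 = 0.4372.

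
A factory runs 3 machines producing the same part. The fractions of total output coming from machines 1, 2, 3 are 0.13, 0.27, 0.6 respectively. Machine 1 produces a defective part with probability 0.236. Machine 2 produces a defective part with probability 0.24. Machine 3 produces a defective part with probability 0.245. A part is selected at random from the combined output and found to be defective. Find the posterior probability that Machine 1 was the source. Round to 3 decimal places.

P(defective|M1) = 0.236; P(defective|M2) = 0.24; P(defective|M3) = 0.245.
Prior × likelihood for each source: 0.13·0.236=0.03068, 0.27·0.24=0.06480, 0.6·0.245=0.1470. Summing gives P(defective) = 0.24248.
P(Machine 1 | defective) = 0.03068 / 0.24248 = 0.127.

Posterior probability ≈ 0.127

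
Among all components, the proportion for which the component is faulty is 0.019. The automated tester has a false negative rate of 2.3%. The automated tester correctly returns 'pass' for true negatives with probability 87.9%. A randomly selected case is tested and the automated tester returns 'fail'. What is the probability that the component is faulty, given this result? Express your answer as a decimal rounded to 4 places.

P(H | E) ≈ 0.1352

Write H for 'the component is faulty'. Prior odds H:¬H = 0.019/0.981 = 0.019368. For the 'fail' outcome, the likelihood ratio is 0.977/0.121 = 8.0744.
Posterior odds = 0.019368 × 8.0744 = 0.15638, so P(H|E) = 0.15638/(1+0.15638) = 0.1352.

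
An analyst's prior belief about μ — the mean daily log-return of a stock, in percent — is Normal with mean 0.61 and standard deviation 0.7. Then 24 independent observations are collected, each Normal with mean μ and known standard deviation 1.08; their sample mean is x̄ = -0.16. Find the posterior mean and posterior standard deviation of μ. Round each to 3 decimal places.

Posterior mean ≈ -0.091; posterior SD ≈ 0.210

With known σ, the Normal prior is conjugate. Weight on the data is w = (n/σ²)/(n/σ² + 1/τ₀²) = 20.5761/(20.5761+2.04082) = 0.90977.
Posterior mean = w·x̄ + (1−w)·μ₀ = 0.90977·-0.16 + 0.090234·0.61 = -0.091. Posterior variance = 1/(20.5761+2.04082) = 0.0442146, so SD = 0.210.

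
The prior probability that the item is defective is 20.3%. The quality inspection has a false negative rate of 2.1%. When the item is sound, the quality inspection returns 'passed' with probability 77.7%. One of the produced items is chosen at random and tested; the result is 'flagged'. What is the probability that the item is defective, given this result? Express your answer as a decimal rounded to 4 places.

Write H for 'the item is defective'. Prior odds H:¬H = 0.203/0.797 = 0.25471. For the 'flagged' outcome, the likelihood ratio is 0.979/0.223 = 4.3901.
Posterior odds = 0.25471 × 4.3901 = 1.1182, so P(H|E) = 1.1182/(1+1.1182) = 0.5279.

P(H | E) ≈ 0.5279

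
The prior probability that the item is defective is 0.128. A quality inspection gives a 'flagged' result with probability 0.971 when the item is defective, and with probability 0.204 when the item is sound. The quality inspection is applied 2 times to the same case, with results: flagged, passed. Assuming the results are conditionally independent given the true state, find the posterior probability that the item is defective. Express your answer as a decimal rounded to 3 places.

Posterior P(H) ≈ 0.025

Let H be the event that the item is defective; start with P(H) = 0.128. P('flagged'|H) = 0.971, P('flagged'|¬H) = 0.204.
Update on result 1 ('flagged'): P(H) ← 0.971·0.1280 / (0.971·0.1280 + 0.204·0.8720) = 0.12429/0.30218 = 0.4113.
Update on result 2 ('passed'): P(H) ← 0.029·0.4113 / (0.029·0.4113 + 0.796·0.5887) = 0.011928/0.48053 = 0.0248.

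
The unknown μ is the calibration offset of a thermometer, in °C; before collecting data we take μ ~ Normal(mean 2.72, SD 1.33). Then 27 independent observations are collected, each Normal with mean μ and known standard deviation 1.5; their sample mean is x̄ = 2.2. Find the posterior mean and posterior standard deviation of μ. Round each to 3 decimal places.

Prior precision 1/τ₀² = 1/1.33² = 0.565323; data precision n/σ² = 27/1.5² = 12.0000.
Posterior precision = 0.565323 + 12.0000 = 12.5653, giving posterior SD = 1/√12.5653 = 0.282.
Posterior mean = (0.565323·2.72 + 12.0000·2.2) / 12.5653 = 2.223.

Posterior mean ≈ 2.223; posterior SD ≈ 0.282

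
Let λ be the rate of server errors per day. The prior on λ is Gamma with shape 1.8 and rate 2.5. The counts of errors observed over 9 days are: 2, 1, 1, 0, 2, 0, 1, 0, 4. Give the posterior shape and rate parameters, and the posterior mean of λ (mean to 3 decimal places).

Total count ∑xᵢ = 11 over n = 9 days.
Gamma is conjugate to the Poisson likelihood: posterior is Gamma(shape = 1.8+11 = 12.8, rate = 2.5+9 = 11.5).
E[λ | data] = 12.8/11.5 = 1.113.

Posterior: Gamma(shape=12.8, rate=11.5); mean ≈ 1.113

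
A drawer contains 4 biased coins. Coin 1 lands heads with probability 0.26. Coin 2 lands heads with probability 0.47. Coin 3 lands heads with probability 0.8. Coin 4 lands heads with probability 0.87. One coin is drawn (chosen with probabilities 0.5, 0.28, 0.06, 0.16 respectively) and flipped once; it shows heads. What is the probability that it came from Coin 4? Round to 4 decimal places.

Posterior probability ≈ 0.3102

P(heads|C1) = 0.26; P(heads|C2) = 0.47; P(heads|C3) = 0.8; P(heads|C4) = 0.87.
Prior × likelihood for each source: 0.5·0.26=0.1300, 0.28·0.47=0.1316, 0.06·0.8=0.04800, 0.16·0.87=0.1392. Summing gives P(heads) = 0.44880.
P(Coin 4 | heads) = 0.1392 / 0.44880 = 0.3102.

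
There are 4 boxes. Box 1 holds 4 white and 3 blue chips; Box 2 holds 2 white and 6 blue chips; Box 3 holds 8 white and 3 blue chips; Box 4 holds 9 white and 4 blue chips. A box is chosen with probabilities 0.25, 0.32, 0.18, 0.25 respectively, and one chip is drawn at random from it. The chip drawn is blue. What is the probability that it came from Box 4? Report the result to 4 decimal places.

Posterior probability ≈ 0.1626

Tabulate prior·likelihood by source: [1] prior 0.25, lik 0.4286, product 0.1071; [2] prior 0.32, lik 0.75, product 0.2400; [3] prior 0.18, lik 0.2727, product 0.04909; [4] prior 0.25, lik 0.3077, product 0.07692.
Normalizing constant = 0.47316; the posterior for Box 4 is its product over the sum, 0.07692/0.47316 = 0.1626.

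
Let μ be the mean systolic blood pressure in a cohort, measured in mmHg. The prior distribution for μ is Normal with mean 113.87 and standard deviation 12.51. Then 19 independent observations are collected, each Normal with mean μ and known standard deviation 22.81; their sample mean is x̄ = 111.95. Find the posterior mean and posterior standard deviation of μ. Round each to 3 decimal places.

With known σ, the Normal prior is conjugate. Weight on the data is w = (n/σ²)/(n/σ² + 1/τ₀²) = 0.0365177/(0.0365177+0.00638977) = 0.85108.
Posterior mean = w·x̄ + (1−w)·μ₀ = 0.85108·111.95 + 0.14892·113.87 = 112.236. Posterior variance = 1/(0.0365177+0.00638977) = 23.3060, so SD = 4.828.

Posterior mean ≈ 112.236; posterior SD ≈ 4.828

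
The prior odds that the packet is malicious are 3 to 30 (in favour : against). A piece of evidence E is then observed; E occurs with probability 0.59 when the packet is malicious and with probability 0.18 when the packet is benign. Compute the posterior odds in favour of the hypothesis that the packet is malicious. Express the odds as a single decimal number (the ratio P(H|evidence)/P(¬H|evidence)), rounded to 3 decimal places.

Posterior odds ≈ 0.328

Prior odds = 3/30 = 0.10000. In log-odds, ln(0.10000) = -2.3026.
Add log likelihood ratio: ln(3.2778) = 1.1872.
Posterior log-odds = -1.1154, so posterior odds = exp(-1.1154) = 0.32778.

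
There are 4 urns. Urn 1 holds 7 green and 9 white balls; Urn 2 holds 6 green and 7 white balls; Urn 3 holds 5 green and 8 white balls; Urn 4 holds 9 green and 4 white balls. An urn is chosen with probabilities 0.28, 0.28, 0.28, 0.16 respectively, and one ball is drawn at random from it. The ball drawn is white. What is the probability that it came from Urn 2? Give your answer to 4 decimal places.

Tabulate prior·likelihood by source: [1] prior 0.28, lik 0.5625, product 0.1575; [2] prior 0.28, lik 0.5385, product 0.1508; [3] prior 0.28, lik 0.6154, product 0.1723; [4] prior 0.16, lik 0.3077, product 0.04923.
Normalizing constant = 0.52981; the posterior for Urn 2 is its product over the sum, 0.1508/0.52981 = 0.2846.

Posterior probability ≈ 0.2846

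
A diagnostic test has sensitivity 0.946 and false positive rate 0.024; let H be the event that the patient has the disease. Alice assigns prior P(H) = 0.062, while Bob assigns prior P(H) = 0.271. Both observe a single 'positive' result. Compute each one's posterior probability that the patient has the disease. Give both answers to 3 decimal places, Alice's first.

The likelihood ratio for a 'positive' result is 0.946/0.024 = 39.417.
Alice: prior odds 0.062/0.938 = 0.066098; posterior odds 2.6054; posterior probability 0.723.
Bob: prior odds 0.271/0.729 = 0.37174; posterior odds 14.653; posterior probability 0.936.

Alice: 0.723; Bob: 0.936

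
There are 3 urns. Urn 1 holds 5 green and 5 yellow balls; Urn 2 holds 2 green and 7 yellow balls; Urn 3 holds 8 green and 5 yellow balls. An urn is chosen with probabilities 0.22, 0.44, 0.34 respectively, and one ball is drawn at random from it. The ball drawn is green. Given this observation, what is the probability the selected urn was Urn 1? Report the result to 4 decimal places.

P(green|Urn 1) = 0.5; P(green|Urn 2) = 0.2222; P(green|Urn 3) = 0.6154.
Prior × likelihood for each source: 0.22·0.5=0.1100, 0.44·0.2222=0.09778, 0.34·0.6154=0.2092. Summing gives P(green) = 0.41701.
P(Urn 1 | green) = 0.1100 / 0.41701 = 0.2638.

Posterior probability ≈ 0.2638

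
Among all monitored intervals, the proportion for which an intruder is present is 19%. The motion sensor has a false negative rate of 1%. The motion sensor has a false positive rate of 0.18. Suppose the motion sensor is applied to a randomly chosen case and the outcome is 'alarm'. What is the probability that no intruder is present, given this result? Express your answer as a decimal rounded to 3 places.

P(¬H | E) ≈ 0.437

Let H be the event that an intruder is present. P(H) = 0.19, so P(¬H) = 0.81. With E the 'alarm' result, P(E|H) = 0.99 and P(E|¬H) = 0.18.
P(E) = 0.99·0.19 + 0.18·0.81 = 0.18810 + 0.14580 = 0.33390.
By Bayes' theorem, P(H|E) = 0.18810 / 0.33390 = 0.563. Hence P(¬H|E) = 1 − 0.563 = 0.437.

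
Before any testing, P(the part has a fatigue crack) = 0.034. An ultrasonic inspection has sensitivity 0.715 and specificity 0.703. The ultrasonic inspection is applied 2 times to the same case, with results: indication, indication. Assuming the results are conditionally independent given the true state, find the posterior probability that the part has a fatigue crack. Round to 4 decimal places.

Posterior P(H) ≈ 0.1694

Let H be the event that the part has a fatigue crack; start with P(H) = 0.034. P('indication'|H) = 0.715, P('indication'|¬H) = 0.297.
Update on result 1 ('indication'): P(H) ← 0.715·0.0340 / (0.715·0.0340 + 0.297·0.9660) = 0.024310/0.31121 = 0.0781.
Update on result 2 ('indication'): P(H) ← 0.715·0.0781 / (0.715·0.0781 + 0.297·0.9219) = 0.055851/0.32965 = 0.1694.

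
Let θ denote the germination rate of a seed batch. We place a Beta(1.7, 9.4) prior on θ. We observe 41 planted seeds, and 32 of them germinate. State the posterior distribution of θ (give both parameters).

Posterior: Beta(33.7, 18.4)

Observing 32 successes and 9 failures updates Beta(1.7, 9.4) by adding the success and failure counts to the two shape parameters: α = 1.7+32 = 33.7, β = 9.4+9 = 18.4.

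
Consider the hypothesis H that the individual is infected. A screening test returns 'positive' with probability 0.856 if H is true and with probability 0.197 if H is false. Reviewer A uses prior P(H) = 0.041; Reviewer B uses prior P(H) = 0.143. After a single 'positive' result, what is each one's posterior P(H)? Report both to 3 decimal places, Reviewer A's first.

Reviewer A: 0.157; Reviewer B: 0.420

P('+'|H) = 0.856, P('+'|¬H) = 0.197.
Reviewer A: numerator 0.856·0.041 = 0.035096; evidence = 0.035096+0.197·0.959 = 0.22402; posterior = 0.157.
Reviewer B: numerator 0.856·0.143 = 0.12241; evidence = 0.12241+0.197·0.857 = 0.29124; posterior = 0.420.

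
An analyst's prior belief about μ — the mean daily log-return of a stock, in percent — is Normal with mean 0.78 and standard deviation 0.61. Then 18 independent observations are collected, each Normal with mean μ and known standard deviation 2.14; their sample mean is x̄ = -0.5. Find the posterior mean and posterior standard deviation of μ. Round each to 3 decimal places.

Prior precision 1/τ₀² = 1/0.61² = 2.68745; data precision n/σ² = 18/2.14² = 3.93047.
Posterior precision = 2.68745 + 3.93047 = 6.61792, giving posterior SD = 1/√6.61792 = 0.389.
Posterior mean = (2.68745·0.78 + 3.93047·-0.5) / 6.61792 = 0.020.

Posterior mean ≈ 0.020; posterior SD ≈ 0.389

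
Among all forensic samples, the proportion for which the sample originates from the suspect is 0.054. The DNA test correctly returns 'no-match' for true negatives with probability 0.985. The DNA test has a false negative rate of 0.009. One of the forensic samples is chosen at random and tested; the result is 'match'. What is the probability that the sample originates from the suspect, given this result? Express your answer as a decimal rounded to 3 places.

Write H for 'the sample originates from the suspect'. Prior odds H:¬H = 0.054/0.946 = 0.057082. For the 'match' outcome, the likelihood ratio is 0.991/0.015 = 66.067.
Posterior odds = 0.057082 × 66.067 = 3.7712, so P(H|E) = 3.7712/(1+3.7712) = 0.790.

P(H | E) ≈ 0.790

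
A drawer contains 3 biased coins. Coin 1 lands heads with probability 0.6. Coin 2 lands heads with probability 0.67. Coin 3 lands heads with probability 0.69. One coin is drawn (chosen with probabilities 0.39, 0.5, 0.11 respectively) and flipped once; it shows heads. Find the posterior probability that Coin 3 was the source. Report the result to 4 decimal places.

P(heads|C1) = 0.6; P(heads|C2) = 0.67; P(heads|C3) = 0.69.
Prior × likelihood for each source: 0.39·0.6=0.2340, 0.5·0.67=0.3350, 0.11·0.69=0.07590. Summing gives P(heads) = 0.64490.
P(Coin 3 | heads) = 0.07590 / 0.64490 = 0.1177.

Posterior probability ≈ 0.1177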